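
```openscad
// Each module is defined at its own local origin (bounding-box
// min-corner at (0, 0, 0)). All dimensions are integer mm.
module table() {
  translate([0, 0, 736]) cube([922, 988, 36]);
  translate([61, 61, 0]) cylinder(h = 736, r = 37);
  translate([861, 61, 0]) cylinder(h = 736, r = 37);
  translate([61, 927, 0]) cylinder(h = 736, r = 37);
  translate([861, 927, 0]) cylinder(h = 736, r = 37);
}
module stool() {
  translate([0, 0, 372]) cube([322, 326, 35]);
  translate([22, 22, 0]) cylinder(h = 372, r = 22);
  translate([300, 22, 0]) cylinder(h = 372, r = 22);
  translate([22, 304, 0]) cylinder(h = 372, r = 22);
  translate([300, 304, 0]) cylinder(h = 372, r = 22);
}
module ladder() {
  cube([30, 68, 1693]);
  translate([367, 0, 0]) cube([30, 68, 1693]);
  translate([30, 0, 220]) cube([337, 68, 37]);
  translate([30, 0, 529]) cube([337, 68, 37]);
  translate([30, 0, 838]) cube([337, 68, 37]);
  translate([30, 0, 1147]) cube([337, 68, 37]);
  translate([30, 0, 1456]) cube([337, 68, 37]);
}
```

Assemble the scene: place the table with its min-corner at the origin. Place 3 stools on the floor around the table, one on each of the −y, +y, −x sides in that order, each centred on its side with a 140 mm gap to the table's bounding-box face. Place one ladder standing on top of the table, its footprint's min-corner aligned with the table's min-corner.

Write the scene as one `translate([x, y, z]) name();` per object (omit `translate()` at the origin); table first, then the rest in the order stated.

table();
translate([300, -466, 0]) stool();
translate([300, 1128, 0]) stool();
translate([-462, 331, 0]) stool();
translate([0, 0, 772]) ladder();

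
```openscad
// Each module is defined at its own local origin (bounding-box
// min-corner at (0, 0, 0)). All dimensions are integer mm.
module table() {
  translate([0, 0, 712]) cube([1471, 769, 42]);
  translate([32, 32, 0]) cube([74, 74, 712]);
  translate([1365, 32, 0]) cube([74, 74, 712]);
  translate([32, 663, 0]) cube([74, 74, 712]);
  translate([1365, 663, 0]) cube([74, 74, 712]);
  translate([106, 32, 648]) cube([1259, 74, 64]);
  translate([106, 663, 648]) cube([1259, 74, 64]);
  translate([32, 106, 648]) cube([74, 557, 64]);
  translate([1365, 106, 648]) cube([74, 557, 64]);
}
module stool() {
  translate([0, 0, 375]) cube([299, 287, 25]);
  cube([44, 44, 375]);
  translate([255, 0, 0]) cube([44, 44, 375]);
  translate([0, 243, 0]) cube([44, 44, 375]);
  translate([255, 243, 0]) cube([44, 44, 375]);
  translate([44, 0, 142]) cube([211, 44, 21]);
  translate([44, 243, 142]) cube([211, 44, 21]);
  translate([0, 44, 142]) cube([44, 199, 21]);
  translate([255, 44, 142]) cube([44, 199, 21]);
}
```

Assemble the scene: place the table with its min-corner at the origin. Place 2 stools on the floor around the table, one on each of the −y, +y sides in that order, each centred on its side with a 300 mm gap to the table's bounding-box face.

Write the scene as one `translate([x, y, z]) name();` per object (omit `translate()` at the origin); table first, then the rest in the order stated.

table();
translate([586, -587, 0]) stool();
translate([586, 1069, 0]) stool();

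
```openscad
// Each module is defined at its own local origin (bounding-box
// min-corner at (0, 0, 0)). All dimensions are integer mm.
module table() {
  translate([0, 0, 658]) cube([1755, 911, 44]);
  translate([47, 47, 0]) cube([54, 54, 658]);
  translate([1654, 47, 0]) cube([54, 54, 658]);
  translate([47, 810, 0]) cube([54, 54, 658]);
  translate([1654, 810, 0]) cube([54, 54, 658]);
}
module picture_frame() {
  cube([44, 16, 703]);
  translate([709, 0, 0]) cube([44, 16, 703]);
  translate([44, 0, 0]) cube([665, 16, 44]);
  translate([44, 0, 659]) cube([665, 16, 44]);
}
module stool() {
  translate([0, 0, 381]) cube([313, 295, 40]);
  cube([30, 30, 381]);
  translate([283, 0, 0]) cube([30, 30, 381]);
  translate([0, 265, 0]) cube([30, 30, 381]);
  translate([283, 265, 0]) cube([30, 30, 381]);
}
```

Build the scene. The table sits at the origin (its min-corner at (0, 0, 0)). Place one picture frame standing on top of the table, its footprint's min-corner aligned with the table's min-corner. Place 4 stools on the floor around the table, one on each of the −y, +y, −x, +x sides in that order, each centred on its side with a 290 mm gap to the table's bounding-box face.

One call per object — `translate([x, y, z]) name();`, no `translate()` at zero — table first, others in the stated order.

table();
translate([0, 0, 702]) picture_frame();
translate([721, -585, 0]) stool();
translate([721, 1201, 0]) stool();
translate([-603, 308, 0]) stool();
translate([2045, 308, 0]) stool();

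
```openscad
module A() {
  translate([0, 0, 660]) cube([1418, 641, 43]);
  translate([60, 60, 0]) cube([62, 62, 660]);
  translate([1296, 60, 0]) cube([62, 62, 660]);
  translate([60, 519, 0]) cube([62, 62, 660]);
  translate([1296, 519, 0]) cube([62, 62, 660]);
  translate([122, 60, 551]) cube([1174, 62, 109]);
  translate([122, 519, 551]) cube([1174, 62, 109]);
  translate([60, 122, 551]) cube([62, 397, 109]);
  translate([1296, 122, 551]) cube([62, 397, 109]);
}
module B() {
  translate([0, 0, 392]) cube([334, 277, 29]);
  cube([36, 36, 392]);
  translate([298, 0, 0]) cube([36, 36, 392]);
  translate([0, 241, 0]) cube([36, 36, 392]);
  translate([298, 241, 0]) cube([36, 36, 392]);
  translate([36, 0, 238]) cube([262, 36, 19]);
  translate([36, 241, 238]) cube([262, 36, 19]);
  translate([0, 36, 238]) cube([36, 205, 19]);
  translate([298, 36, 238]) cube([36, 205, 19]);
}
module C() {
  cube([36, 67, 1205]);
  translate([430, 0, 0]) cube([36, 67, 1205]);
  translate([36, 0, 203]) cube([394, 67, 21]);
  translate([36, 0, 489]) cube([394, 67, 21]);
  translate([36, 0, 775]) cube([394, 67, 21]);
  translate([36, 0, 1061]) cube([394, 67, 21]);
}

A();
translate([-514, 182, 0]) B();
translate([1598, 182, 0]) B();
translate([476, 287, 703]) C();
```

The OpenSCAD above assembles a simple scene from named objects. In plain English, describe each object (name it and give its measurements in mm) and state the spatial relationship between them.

A is a rectangular dining table. The top is 1418×641×43 mm with its upper surface at z = 703 mm. It stands on four 62×62 mm square legs, each inset 60 mm from the nearest pair of top edges, running from the floor to the underside of the top. Four apron rails, 62 mm thick and 109 mm tall, run between adjacent legs with their top edges flush with the underside of the top and their outer faces flush with the legs' outer faces.

B is a four-legged stool. The seat is a 334×277×29 mm slab whose top surface is at z = 421 mm; four square legs, each 36×36 mm in cross-section, run from the floor (z = 0) to the underside of the seat, each flush with a corner of the seat. Four stretchers, 36 mm wide and 19 mm tall, connect adjacent legs with their undersides at z = 238 mm, each running between the inner faces of the legs it joins and aligned with the legs' outer faces on the other axis.

C is a straight ladder. Two 36×67 mm vertical rails, 1205 mm tall, stand 466 mm apart (outside-to-outside) with their front faces coplanar on the −y side. 4 rungs, each 67 mm deep and 21 mm tall, span between the inner faces of the rails, front faces flush with the rails. The lowest rung's underside is at z = 203 mm and rungs are spaced 286 mm apart (underside to underside).

Two stools sit around the table at the −x, +x sides. The ladder is on top of the table, centred.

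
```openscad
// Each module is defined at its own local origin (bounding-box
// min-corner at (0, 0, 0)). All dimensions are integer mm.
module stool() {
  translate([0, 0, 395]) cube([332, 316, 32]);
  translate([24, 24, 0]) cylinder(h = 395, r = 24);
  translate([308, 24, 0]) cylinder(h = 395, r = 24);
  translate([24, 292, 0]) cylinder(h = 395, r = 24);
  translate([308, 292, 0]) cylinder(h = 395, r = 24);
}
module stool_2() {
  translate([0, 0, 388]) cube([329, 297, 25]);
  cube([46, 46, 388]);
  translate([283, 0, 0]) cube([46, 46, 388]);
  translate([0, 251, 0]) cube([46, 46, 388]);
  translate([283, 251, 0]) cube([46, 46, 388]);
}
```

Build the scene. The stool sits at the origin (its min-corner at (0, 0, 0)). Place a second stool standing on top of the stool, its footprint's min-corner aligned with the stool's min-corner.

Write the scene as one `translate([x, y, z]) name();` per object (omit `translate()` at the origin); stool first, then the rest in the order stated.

stool();
translate([0, 0, 427]) stool_2();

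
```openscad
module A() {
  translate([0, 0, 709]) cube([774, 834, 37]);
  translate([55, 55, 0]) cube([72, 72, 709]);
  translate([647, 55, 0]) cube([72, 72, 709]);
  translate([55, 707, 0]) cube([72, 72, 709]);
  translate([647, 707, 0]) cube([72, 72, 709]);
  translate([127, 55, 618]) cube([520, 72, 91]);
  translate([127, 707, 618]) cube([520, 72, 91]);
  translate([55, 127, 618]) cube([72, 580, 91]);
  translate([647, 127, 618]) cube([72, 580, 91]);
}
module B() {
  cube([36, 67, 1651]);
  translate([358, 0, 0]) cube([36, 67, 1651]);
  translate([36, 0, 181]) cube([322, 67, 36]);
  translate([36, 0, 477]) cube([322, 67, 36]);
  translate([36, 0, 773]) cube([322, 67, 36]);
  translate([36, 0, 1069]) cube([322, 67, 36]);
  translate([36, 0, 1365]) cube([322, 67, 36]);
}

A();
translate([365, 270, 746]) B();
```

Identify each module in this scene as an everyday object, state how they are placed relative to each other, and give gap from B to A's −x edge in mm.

The ladder's min-x is at 365; the table's min-x is 0; gap = 365 mm.

A is a table. B is a ladder. The ladder is on top of the table. The gap from the ladder to the table's −x edge is 365 mm.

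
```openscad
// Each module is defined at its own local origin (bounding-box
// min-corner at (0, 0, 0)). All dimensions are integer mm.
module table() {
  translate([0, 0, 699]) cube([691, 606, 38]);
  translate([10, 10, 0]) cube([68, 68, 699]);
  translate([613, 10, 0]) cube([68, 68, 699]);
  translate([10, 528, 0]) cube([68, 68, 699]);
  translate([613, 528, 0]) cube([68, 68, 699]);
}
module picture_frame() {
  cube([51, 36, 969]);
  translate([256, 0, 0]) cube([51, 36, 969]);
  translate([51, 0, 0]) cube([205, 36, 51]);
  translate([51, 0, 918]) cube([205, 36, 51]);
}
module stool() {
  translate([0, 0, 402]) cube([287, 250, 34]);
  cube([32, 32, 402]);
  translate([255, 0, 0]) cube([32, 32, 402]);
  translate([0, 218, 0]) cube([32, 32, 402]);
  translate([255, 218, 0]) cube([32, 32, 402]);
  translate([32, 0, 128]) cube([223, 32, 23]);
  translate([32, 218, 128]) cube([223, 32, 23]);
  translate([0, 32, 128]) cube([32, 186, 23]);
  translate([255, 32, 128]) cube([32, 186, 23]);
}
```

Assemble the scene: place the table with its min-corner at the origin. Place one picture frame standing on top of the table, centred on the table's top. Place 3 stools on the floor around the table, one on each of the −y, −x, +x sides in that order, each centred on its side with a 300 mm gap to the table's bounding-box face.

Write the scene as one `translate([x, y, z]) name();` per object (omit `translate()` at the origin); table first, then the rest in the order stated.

table();
translate([192, 285, 737]) picture_frame();
translate([202, -550, 0]) stool();
translate([-587, 178, 0]) stool();
translate([991, 178, 0]) stool();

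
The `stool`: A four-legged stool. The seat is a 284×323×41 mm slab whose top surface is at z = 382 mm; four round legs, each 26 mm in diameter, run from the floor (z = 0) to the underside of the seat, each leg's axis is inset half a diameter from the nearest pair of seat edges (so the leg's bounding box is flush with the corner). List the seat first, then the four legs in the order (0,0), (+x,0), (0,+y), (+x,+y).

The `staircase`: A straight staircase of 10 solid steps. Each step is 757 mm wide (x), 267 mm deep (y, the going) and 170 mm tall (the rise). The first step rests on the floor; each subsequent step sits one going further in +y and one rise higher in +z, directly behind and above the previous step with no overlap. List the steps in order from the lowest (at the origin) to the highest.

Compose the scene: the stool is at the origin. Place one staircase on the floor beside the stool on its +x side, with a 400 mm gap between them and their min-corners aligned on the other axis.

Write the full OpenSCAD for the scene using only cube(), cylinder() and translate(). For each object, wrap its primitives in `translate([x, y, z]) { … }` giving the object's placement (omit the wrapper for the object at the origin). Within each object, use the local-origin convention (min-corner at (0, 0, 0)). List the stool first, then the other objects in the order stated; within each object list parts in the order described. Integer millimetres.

translate([0, 0, 341]) cube([284, 323, 41]);
translate([13, 13, 0]) cylinder(h = 341, r = 13);
translate([271, 13, 0]) cylinder(h = 341, r = 13);
translate([13, 310, 0]) cylinder(h = 341, r = 13);
translate([271, 310, 0]) cylinder(h = 341, r = 13);
translate([684, 0, 0]) {
  cube([757, 267, 170]);
  translate([0, 267, 170]) cube([757, 267, 170]);
  translate([0, 534, 340]) cube([757, 267, 170]);
  translate([0, 801, 510]) cube([757, 267, 170]);
  translate([0, 1068, 680]) cube([757, 267, 170]);
  translate([0, 1335, 850]) cube([757, 267, 170]);
  translate([0, 1602, 1020]) cube([757, 267, 170]);
  translate([0, 1869, 1190]) cube([757, 267, 170]);
  translate([0, 2136, 1360]) cube([757, 267, 170]);
  translate([0, 2403, 1530]) cube([757, 267, 170]);
}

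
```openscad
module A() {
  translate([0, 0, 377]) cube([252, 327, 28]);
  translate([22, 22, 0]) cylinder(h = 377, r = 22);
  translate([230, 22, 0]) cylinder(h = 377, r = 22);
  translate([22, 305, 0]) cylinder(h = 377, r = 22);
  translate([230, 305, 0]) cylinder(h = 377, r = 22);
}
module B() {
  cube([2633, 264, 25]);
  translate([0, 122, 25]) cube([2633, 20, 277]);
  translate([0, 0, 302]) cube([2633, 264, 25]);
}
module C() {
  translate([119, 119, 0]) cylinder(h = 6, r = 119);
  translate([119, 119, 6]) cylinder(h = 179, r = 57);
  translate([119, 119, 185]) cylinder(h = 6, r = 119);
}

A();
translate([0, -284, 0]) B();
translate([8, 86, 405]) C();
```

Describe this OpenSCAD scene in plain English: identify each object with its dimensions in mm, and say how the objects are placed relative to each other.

A is a simple wooden stool: a rectangular seat 252 mm (x) by 327 mm (y), 28 mm thick, top face at z = 405 mm, on four round legs, each 44 mm in diameter. The legs rest on z = 0, each leg's axis is inset half a diameter from the nearest pair of seat edges (so the leg's bounding box is flush with the corner).

B is an I-beam lying along x, 2633 mm long. Overall section height 327 mm. Two flanges 264 mm wide (y) and 25 mm thick, one on the floor and one at the top; a web 20 mm thick runs between them, centred on the flange width.

C is a spool: two coaxial disc flanges of radius 119 mm and thickness 6 mm, joined by a core cylinder of radius 57 mm and height 179 mm. The lower flange rests on z = 0 and the three cylinders share a vertical axis.

The I-beam is on the floor beside the stool on its −y side. The spool is on top of the stool.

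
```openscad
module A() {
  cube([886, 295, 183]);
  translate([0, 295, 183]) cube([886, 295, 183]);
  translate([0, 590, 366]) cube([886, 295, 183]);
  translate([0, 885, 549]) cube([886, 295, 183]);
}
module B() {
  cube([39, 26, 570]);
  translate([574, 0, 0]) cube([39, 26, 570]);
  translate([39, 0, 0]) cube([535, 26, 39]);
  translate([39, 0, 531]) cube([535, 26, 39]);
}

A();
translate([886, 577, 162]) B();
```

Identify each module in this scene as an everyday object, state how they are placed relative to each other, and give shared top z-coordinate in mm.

A is a staircase. B is a picture frame. The picture frame is beside the staircase with their tops flush at z = 732. The shared top z-coordinate is 732 mm.

Both tops at z = 732 mm.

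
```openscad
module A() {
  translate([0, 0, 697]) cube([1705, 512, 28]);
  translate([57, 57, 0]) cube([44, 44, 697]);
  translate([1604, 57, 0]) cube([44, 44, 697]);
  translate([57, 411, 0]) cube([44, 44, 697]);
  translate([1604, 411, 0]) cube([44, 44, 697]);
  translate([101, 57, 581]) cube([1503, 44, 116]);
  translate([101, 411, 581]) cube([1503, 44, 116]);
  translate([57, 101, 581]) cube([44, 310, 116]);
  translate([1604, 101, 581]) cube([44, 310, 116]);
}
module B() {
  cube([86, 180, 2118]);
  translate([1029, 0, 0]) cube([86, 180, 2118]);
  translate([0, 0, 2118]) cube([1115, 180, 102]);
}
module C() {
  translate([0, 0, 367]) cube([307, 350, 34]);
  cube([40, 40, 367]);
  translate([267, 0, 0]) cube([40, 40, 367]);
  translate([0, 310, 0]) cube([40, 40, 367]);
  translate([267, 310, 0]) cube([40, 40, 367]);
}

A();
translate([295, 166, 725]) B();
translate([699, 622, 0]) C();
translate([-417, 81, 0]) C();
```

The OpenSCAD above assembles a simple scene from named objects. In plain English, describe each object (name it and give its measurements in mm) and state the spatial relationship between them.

A is a table: top 1705 mm (x) × 512 mm (y), 28 mm thick, upper face at z = 725 mm, on four 44×44 mm square legs, each inset 57 mm from the nearest pair of top edges, running from z = 0 to the bottom of the top. Four apron rails, 44 mm thick and 116 mm tall, run between adjacent legs with their top edges flush with the underside of the top and their outer faces flush with the legs' outer faces.

B is a rectangular door frame: two vertical jambs of 86×180 mm section, 2118 mm tall, with a clear opening 943 mm wide between their inner faces. A header 102 mm tall and 180 mm deep lies on top of the jambs and spans the full outside width.

C is a four-legged stool. The seat is 307×350 mm, 34 mm thick, top at z = 401 mm. It stands on four square legs, each 40×40 mm in cross-section, from z = 0 to the seat underside, each flush with a corner of the seat.

The door frame is on top of the table, centred. Two stools sit around the table at the +y, −x sides.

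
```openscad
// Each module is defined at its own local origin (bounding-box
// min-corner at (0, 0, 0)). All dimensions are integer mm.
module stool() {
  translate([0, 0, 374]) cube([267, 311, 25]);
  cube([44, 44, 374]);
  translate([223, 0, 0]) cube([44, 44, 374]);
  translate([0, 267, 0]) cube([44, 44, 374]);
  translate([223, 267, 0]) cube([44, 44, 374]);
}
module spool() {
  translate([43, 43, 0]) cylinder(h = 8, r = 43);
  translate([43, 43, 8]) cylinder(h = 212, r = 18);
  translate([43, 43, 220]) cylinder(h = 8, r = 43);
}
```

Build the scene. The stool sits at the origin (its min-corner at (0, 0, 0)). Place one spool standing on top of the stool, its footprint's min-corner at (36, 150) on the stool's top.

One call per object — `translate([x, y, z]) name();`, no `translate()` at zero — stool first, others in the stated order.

stool();
translate([36, 150, 399]) spool();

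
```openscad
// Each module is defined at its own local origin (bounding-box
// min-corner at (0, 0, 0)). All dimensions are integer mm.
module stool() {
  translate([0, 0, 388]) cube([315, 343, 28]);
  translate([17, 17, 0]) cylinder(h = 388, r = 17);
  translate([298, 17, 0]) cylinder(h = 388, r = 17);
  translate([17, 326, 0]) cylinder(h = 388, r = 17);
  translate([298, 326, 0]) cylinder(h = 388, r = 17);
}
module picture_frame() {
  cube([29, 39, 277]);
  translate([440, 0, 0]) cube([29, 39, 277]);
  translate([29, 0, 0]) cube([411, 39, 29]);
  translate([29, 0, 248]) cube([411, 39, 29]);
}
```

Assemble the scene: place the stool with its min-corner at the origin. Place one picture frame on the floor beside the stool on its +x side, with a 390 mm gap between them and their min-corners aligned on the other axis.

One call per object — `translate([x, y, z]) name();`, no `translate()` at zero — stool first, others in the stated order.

stool();
translate([705, 0, 0]) picture_frame();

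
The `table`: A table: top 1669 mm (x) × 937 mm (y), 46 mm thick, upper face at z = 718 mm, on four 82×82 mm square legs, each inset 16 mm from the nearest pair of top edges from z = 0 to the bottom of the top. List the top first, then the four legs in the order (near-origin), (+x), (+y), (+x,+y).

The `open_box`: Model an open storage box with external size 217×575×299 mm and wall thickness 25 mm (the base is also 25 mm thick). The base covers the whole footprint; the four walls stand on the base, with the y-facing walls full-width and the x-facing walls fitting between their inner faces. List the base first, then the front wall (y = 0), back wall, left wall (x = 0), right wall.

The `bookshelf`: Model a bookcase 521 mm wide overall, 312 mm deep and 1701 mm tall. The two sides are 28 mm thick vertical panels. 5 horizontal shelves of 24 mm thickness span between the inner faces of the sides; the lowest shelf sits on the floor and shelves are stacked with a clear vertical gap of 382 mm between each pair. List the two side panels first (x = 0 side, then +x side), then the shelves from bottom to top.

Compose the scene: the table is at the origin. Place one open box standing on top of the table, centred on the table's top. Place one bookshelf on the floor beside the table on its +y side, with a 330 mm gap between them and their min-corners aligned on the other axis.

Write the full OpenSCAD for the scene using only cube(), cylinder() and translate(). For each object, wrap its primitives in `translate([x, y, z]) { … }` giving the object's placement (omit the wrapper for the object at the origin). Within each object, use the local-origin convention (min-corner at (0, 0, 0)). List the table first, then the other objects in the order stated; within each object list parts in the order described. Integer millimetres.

translate([0, 0, 672]) cube([1669, 937, 46]);
translate([16, 16, 0]) cube([82, 82, 672]);
translate([1571, 16, 0]) cube([82, 82, 672]);
translate([16, 839, 0]) cube([82, 82, 672]);
translate([1571, 839, 0]) cube([82, 82, 672]);
translate([726, 181, 718]) {
  cube([217, 575, 25]);
  translate([0, 0, 25]) cube([217, 25, 274]);
  translate([0, 550, 25]) cube([217, 25, 274]);
  translate([0, 25, 25]) cube([25, 525, 274]);
  translate([192, 25, 25]) cube([25, 525, 274]);
}
translate([0, 1267, 0]) {
  cube([28, 312, 1701]);
  translate([493, 0, 0]) cube([28, 312, 1701]);
  translate([28, 0, 0]) cube([465, 312, 24]);
  translate([28, 0, 406]) cube([465, 312, 24]);
  translate([28, 0, 812]) cube([465, 312, 24]);
  translate([28, 0, 1218]) cube([465, 312, 24]);
  translate([28, 0, 1624]) cube([465, 312, 24]);
}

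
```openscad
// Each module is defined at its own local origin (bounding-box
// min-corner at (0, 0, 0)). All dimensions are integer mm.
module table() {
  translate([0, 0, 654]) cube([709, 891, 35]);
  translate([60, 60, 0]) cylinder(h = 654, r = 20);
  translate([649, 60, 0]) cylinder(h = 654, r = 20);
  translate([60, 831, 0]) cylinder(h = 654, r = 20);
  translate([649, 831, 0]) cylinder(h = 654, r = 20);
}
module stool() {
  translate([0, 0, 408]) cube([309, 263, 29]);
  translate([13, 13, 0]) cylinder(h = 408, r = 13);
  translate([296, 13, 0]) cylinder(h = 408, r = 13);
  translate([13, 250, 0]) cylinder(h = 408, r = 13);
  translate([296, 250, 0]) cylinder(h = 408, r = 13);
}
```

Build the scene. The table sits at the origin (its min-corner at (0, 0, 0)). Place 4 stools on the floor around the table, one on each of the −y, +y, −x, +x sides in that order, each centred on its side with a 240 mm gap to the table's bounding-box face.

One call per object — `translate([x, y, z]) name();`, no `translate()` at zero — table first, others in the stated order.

table();
translate([200, -503, 0]) stool();
translate([200, 1131, 0]) stool();
translate([-549, 314, 0]) stool();
translate([949, 314, 0]) stool();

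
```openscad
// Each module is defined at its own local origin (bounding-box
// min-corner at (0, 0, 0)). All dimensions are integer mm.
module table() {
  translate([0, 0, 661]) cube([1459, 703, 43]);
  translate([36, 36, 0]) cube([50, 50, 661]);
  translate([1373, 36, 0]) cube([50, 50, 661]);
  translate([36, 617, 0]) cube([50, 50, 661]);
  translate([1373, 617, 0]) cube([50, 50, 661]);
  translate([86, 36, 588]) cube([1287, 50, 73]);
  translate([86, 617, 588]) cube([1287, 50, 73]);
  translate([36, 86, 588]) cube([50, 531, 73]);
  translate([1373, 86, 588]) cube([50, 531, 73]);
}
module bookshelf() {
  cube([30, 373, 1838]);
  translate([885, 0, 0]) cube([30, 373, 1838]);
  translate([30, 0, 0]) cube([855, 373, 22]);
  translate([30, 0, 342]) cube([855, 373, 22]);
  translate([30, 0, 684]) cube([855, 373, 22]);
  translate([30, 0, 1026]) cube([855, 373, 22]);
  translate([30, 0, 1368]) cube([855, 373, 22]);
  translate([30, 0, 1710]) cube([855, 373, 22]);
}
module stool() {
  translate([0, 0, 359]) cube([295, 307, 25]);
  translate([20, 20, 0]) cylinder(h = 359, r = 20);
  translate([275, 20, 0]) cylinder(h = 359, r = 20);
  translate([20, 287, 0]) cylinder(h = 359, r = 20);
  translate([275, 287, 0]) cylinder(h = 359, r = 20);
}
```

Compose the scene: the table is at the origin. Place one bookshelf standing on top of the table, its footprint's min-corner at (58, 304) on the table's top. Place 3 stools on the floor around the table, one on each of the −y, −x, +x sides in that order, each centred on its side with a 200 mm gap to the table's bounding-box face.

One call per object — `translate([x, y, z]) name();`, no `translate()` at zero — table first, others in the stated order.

table();
translate([58, 304, 704]) bookshelf();
translate([582, -507, 0]) stool();
translate([-495, 198, 0]) stool();
translate([1659, 198, 0]) stool();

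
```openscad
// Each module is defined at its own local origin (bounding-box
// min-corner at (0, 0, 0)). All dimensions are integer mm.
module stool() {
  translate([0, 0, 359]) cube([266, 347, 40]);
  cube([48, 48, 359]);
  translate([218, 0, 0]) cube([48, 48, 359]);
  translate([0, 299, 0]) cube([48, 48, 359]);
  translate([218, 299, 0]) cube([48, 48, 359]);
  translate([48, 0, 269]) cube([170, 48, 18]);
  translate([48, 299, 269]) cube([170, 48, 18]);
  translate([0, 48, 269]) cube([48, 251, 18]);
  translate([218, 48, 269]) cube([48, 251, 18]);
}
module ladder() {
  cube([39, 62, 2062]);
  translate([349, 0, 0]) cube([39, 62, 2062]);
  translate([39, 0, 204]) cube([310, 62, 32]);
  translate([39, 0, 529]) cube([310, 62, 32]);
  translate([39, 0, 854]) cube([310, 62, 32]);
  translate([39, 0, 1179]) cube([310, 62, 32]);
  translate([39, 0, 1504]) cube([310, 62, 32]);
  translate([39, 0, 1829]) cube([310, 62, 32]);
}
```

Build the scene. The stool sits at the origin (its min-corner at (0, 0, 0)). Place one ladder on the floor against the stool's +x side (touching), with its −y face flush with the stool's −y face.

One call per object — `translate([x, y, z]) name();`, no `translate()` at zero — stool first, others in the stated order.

stool();
translate([266, 0, 0]) ladder();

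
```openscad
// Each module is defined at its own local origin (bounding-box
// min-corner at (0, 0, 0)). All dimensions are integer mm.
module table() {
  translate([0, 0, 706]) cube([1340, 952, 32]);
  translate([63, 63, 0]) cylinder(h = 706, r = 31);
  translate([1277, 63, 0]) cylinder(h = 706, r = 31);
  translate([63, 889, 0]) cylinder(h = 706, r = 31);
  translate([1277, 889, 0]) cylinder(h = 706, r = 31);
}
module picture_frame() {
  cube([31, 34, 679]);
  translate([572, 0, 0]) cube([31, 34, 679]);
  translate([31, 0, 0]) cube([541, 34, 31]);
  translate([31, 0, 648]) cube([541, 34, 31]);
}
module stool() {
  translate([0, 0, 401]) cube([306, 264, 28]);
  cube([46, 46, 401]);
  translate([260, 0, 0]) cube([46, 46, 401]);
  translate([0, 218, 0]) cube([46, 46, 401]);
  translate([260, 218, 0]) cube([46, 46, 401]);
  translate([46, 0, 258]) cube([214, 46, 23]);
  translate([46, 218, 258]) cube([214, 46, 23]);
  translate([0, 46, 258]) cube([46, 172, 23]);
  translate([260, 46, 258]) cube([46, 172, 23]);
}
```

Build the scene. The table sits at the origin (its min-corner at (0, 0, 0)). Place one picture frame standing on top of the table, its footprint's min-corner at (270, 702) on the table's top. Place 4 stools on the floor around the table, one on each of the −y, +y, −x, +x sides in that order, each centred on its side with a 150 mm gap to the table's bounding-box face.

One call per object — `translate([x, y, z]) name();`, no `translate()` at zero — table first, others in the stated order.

table();
translate([270, 702, 738]) picture_frame();
translate([517, -414, 0]) stool();
translate([517, 1102, 0]) stool();
translate([-456, 344, 0]) stool();
translate([1490, 344, 0]) stool();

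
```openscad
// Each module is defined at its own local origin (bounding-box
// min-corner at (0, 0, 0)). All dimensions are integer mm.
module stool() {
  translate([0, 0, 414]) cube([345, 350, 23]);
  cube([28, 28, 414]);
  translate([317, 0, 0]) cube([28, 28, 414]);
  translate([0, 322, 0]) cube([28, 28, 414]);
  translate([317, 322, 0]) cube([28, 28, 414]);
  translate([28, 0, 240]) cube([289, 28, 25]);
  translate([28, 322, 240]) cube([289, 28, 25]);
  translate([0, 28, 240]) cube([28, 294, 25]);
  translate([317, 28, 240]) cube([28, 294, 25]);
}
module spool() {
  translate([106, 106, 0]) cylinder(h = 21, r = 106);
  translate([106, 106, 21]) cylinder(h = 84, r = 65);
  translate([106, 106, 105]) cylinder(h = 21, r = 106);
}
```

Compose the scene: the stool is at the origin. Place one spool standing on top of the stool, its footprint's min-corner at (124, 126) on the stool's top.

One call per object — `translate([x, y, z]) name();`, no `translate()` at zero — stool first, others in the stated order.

stool();
translate([124, 126, 437]) spool();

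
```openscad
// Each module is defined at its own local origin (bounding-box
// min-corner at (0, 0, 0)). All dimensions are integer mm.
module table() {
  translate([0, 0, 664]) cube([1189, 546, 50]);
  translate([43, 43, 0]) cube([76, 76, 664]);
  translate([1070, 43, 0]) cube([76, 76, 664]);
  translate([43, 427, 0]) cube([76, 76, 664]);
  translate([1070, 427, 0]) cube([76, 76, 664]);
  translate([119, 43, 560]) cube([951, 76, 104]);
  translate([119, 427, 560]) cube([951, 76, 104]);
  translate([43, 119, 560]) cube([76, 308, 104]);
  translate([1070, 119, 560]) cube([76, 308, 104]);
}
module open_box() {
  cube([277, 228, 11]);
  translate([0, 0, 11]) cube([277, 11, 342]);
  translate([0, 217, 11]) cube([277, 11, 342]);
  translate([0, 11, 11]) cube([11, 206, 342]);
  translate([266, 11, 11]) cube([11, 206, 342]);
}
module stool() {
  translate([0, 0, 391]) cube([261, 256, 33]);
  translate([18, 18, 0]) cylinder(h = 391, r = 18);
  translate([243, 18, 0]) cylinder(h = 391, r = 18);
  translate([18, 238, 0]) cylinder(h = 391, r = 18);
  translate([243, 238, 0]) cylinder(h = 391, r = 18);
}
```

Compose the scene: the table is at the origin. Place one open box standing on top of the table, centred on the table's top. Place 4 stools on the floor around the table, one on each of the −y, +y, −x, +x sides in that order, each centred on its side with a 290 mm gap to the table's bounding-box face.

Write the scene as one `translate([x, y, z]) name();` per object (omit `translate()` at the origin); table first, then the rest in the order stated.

table();
translate([456, 159, 714]) open_box();
translate([464, -546, 0]) stool();
translate([464, 836, 0]) stool();
translate([-551, 145, 0]) stool();
translate([1479, 145, 0]) stool();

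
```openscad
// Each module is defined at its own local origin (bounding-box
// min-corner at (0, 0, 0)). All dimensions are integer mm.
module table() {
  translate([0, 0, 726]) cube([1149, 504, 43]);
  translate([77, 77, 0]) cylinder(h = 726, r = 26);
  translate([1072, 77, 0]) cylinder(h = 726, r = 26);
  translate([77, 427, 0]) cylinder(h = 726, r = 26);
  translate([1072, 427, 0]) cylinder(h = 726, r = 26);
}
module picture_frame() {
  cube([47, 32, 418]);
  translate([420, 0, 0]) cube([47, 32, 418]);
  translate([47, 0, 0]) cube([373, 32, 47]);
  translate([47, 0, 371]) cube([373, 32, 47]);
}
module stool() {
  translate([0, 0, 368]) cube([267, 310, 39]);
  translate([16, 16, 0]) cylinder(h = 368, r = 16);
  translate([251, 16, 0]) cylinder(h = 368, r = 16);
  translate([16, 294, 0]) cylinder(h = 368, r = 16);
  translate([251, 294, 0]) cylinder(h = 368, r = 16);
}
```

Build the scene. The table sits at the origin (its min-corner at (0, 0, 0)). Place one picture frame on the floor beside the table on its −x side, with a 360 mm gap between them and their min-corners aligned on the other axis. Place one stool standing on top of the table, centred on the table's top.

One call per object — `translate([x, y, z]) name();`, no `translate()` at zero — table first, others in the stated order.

table();
translate([-827, 0, 0]) picture_frame();
translate([441, 97, 769]) stool();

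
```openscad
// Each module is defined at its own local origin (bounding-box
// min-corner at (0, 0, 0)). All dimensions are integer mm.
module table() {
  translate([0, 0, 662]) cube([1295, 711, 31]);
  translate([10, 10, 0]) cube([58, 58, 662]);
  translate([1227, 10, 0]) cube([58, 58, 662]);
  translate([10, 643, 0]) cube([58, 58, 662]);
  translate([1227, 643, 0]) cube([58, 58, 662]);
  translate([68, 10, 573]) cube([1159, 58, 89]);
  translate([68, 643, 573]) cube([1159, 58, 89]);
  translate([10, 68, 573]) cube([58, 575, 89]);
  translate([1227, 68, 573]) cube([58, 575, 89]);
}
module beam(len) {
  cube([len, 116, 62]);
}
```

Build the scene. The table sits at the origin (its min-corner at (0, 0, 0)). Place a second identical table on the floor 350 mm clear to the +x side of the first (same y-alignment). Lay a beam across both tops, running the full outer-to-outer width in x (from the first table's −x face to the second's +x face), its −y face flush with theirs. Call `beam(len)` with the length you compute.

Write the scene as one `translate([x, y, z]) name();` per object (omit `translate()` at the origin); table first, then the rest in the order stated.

table();
translate([1645, 0, 0]) table();
translate([0, 0, 693]) beam(2940);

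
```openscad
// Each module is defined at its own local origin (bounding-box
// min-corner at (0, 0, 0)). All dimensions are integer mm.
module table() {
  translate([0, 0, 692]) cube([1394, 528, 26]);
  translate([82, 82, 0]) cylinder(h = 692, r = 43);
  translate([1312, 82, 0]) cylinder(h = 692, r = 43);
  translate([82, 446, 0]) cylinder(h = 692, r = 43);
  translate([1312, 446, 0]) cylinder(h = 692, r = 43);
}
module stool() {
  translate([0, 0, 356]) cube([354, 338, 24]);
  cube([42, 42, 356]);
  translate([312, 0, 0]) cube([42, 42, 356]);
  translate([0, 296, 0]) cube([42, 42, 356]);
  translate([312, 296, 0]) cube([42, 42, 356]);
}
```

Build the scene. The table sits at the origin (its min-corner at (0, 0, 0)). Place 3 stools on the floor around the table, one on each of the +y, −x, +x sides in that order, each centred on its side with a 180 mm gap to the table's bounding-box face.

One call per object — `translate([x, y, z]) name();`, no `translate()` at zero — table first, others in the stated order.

table();
translate([520, 708, 0]) stool();
translate([-534, 95, 0]) stool();
translate([1574, 95, 0]) stool();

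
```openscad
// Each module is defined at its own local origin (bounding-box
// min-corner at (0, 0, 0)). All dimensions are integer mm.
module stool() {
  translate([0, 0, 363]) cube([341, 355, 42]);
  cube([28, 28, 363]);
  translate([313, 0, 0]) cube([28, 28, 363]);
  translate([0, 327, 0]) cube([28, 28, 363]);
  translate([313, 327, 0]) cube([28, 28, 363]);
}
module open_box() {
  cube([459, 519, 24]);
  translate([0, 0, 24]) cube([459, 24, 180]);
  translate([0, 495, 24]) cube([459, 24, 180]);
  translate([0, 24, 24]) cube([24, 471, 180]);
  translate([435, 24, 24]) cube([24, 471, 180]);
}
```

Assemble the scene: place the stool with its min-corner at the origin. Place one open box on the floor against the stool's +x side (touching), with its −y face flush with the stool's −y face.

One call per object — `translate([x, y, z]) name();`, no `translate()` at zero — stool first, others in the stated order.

stool();
translate([341, 0, 0]) open_box();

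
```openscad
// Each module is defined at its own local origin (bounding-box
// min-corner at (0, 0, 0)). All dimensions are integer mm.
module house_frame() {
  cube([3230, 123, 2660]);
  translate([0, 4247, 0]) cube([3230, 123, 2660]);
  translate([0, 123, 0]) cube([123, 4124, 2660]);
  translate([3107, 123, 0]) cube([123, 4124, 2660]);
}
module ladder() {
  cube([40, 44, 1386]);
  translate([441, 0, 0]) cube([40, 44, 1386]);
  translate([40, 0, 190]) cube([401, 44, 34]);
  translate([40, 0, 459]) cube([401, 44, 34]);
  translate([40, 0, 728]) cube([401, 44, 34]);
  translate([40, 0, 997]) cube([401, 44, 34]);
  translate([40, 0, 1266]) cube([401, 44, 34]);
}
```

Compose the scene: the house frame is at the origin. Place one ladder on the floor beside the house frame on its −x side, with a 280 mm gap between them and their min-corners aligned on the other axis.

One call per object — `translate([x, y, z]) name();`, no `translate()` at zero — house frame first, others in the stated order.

house_frame();
translate([-761, 0, 0]) ladder();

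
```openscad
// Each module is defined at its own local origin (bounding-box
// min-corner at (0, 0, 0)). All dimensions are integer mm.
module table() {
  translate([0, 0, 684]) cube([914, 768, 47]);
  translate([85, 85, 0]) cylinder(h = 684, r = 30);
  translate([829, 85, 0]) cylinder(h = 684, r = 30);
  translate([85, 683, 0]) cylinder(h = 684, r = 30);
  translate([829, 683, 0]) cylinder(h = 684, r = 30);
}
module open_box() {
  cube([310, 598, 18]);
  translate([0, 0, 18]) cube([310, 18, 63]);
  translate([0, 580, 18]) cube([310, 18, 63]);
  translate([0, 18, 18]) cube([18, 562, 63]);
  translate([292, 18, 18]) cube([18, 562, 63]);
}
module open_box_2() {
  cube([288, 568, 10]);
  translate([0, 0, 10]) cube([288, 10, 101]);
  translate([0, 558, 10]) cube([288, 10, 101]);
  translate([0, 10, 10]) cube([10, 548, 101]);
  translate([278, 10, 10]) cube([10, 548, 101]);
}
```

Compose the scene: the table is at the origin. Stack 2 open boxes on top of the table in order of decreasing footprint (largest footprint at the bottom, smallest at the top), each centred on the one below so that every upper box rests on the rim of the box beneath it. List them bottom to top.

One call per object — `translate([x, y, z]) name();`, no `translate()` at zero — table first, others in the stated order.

table();
translate([302, 85, 731]) open_box();
translate([313, 100, 812]) open_box_2();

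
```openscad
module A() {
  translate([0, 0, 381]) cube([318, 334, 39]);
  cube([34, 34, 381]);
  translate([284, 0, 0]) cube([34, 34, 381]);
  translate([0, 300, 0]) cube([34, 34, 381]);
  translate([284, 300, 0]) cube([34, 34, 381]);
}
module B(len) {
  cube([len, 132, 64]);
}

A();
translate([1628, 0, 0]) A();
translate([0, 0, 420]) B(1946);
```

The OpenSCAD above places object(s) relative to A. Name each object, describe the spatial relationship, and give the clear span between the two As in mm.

Second stool starts at x = 1628; first ends at x = 318; clear span = 1628 − 318 = 1310 mm.

A is a stool. B is a beam. A beam spans the tops of two stools. The clear span between the two stools is 1310 mm.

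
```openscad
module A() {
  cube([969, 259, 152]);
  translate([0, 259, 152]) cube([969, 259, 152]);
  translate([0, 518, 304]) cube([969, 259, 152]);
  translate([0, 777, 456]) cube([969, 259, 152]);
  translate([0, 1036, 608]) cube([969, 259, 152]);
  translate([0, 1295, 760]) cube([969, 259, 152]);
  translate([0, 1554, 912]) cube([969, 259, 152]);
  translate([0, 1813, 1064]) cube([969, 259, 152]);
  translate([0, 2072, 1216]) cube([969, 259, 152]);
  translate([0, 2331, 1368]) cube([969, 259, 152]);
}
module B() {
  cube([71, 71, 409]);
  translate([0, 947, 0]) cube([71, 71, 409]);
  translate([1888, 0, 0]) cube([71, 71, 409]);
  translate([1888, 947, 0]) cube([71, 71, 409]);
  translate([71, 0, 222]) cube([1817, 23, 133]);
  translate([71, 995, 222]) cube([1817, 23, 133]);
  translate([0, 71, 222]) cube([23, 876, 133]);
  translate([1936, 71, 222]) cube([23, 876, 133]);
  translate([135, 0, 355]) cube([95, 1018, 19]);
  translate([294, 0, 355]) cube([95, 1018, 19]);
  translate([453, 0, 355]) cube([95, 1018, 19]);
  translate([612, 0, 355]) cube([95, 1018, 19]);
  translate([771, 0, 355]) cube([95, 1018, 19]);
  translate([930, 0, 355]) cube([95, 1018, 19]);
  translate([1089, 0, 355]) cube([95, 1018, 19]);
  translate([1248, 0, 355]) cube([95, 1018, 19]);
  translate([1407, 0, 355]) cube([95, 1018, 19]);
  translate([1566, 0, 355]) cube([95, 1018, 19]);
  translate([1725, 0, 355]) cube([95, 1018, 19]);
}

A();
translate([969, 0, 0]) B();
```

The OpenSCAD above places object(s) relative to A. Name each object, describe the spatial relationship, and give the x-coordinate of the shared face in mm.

A is a staircase. B is a bed frame. The bed frame is against the staircase's +x side, with their −y faces flush. The x-coordinate of the shared face is 969 mm.

The staircase's +x face and the bed frame's −x face are both at x = 969 mm.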